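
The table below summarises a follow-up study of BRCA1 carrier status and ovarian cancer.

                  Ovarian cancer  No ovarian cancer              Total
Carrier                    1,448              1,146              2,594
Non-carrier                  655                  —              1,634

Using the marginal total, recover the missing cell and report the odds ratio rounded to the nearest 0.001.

The missing cell is in the unexposed row: 1634 − 655 = 979.
So a = 1448, b = 1146, c = 655, d = 979.
OR = (a·d)/(b·c) = (1448 × 979) / (1146 × 655) = 1417592 / 750630 = 1.88854

1.889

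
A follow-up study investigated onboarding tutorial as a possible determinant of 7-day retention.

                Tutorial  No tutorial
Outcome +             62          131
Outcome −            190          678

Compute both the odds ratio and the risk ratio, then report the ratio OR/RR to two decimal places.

Reading the table with exposure as columns: a = 62 (Tutorial, case), b = 190 (Tutorial, non-case), c = 131 (No tutorial, case), d = 678.
OR = (62·678)/(190·131) = 42036/24890 = 1.68887
Risk in exposed = 62/252 = 0.24603; risk in unexposed = 131/809 = 0.16193; RR = 1.51939
OR/RR = 1.68887 / 1.51939 = 1.11155
The outcome is not rare, so the OR lies further from 1 than the RR.

1.11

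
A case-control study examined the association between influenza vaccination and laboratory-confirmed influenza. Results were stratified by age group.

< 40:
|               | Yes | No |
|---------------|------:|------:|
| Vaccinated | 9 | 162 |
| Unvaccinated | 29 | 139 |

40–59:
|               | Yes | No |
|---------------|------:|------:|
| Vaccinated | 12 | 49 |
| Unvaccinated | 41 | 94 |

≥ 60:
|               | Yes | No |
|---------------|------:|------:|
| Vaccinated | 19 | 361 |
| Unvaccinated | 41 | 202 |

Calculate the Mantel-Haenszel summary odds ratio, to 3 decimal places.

OR_MH = Σ(aᵢdᵢ/nᵢ) / Σ(bᵢcᵢ/nᵢ), where nᵢ is the stratum total.
Stratum 1 (< 40): n = 339; a·d/n = 9·139/339 = 3.6903; b·c/n = 162·29/339 = 13.8584
Stratum 2 (40–59): n = 196; a·d/n = 12·94/196 = 5.7551; b·c/n = 49·41/196 = 10.2500
Stratum 3 (≥ 60): n = 623; a·d/n = 19·202/623 = 6.1605; b·c/n = 361·41/623 = 23.7576
OR_MH = (3.6903 + 5.7551 + 6.1605) / (13.8584 + 10.2500 + 23.7576) = 15.6059 / 47.8660 = 0.32603

0.326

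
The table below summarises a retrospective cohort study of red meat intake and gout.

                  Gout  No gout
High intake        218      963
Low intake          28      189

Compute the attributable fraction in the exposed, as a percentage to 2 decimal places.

Cells: a = 218, b = 963, c = 28, d = 189.
Risk in exposed = 218/1181 = 0.18459; risk in unexposed = 28/217 = 0.12903.
RR = 0.18459/0.12903 = 1.43057
AR% = (RR − 1)/RR × 100 = (1.43057 − 1)/1.43057 × 100 = 30.0977%

30.10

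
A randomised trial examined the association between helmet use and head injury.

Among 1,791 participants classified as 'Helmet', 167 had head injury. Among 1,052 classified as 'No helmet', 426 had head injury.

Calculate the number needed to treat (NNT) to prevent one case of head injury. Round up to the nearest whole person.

Risk in treated group = 167/1791 = 0.09324; risk in control = 426/1052 = 0.40494.
Absolute risk reduction = 0.40494 − 0.09324 = 0.31170
NNT = 1 / ARR = 1 / 0.31170 = 3.208 → round up → 4

4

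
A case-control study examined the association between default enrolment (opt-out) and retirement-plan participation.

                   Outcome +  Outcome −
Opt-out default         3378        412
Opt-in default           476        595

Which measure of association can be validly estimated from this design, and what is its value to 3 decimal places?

Cells: a = 3378, b = 412, c = 476, d = 595.
This is a case-control study: participants were sampled on outcome status, so risks in the source population cannot be estimated directly — relative risk is not valid here. The odds ratio is the appropriate measure.
OR = (a·d)/(b·c) = (3378 × 595) / (412 × 476) = 2009910 / 196112 = 10.24879

10.249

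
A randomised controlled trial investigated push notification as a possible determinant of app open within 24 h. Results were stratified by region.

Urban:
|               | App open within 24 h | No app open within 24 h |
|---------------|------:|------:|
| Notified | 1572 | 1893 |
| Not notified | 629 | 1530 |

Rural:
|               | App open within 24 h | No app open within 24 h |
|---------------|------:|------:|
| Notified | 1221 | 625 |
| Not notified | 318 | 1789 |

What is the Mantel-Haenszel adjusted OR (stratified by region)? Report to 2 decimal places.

OR_MH = Σ(aᵢdᵢ/nᵢ) / Σ(bᵢcᵢ/nᵢ), where nᵢ is the stratum total.
Stratum 1 (Urban): n = 5624; a·d/n = 1572·1530/5624 = 427.6600; b·c/n = 1893·629/5624 = 211.7171
Stratum 2 (Rural): n = 3953; a·d/n = 1221·1789/3953 = 552.5851; b·c/n = 625·318/3953 = 50.2783
OR_MH = (427.6600 + 552.5851) / (211.7171 + 50.2783) = 980.2452 / 261.9954 = 3.74146

3.74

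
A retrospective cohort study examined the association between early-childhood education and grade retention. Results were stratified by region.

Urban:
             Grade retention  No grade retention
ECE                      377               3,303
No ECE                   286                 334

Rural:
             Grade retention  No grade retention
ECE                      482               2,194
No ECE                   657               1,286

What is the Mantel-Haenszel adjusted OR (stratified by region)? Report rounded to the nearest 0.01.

0.31

OR_MH = Σ(aᵢdᵢ/nᵢ) / Σ(bᵢcᵢ/nᵢ), where nᵢ is the stratum total.
Stratum 1 (Urban): n = 4300; a·d/n = 377·334/4300 = 29.2833; b·c/n = 3303·286/4300 = 219.6879
Stratum 2 (Rural): n = 4619; a·d/n = 482·1286/4619 = 134.1961; b·c/n = 2194·657/4619 = 312.0714
OR_MH = (29.2833 + 134.1961) / (219.6879 + 312.0714) = 163.4794 / 531.7594 = 0.30743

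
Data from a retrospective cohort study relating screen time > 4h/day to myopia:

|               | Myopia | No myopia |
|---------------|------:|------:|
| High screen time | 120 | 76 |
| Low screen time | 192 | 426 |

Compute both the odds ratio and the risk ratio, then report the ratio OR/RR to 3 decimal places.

1.778

Cells: a = 120, b = 76, c = 192, d = 426.
OR = (120·426)/(76·192) = 51120/14592 = 3.50329
Risk in exposed = 120/196 = 0.61224; risk in unexposed = 192/618 = 0.31068; RR = 1.97066
OR/RR = 3.50329 / 1.97066 = 1.77772
The outcome is not rare, so the OR lies further from 1 than the RR.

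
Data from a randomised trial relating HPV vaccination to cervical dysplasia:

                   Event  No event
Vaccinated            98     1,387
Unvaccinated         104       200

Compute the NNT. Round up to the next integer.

Risk in treated group = 98/1485 = 0.06599; risk in control = 104/304 = 0.34211.
Absolute risk reduction = 0.34211 − 0.06599 = 0.27611
NNT = 1 / ARR = 1 / 0.27611 = 3.622 → round up → 4

4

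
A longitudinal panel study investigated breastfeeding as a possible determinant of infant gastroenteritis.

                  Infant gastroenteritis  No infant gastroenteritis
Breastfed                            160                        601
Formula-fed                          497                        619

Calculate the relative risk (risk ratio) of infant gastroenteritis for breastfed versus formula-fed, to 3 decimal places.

Cells: a = 160, b = 601, c = 497, d = 619.
Risk in exposed = 160/761 = 0.21025; risk in unexposed = 497/1116 = 0.44534.
RR = 0.21025 / 0.44534 = 0.47211
The risk is 53% lower among the exposed than among the unexposed.

0.472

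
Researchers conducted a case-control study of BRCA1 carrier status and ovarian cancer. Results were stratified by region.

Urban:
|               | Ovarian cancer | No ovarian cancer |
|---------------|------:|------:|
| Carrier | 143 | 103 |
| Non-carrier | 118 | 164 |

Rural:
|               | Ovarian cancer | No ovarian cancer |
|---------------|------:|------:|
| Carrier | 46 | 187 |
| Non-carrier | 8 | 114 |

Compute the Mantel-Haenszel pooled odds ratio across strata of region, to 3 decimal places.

2.173

OR_MH = Σ(aᵢdᵢ/nᵢ) / Σ(bᵢcᵢ/nᵢ), where nᵢ is the stratum total.
Stratum 1 (Urban): n = 528; a·d/n = 143·164/528 = 44.4167; b·c/n = 103·118/528 = 23.0189
Stratum 2 (Rural): n = 355; a·d/n = 46·114/355 = 14.7718; b·c/n = 187·8/355 = 4.2141
OR_MH = (44.4167 + 14.7718) / (23.0189 + 4.2141) = 59.1885 / 27.2330 = 2.17341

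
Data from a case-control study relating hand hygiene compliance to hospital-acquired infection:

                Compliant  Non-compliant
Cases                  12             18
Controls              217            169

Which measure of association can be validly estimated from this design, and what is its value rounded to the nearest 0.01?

0.52

Reading the table with exposure as columns: a = 12 (Compliant, case), b = 217 (Compliant, non-case), c = 18 (Non-compliant, case), d = 169.
This is a case-control study: participants were sampled on outcome status, so risks in the source population cannot be estimated directly — relative risk is not valid here. The odds ratio is the appropriate measure.
OR = (a·d)/(b·c) = (12 × 169) / (217 × 18) = 2028 / 3906 = 0.51920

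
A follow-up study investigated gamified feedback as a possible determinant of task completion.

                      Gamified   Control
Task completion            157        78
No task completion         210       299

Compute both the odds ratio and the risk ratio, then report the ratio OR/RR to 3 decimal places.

1.386

Reading the table with exposure as columns: a = 157 (Gamified, case), b = 210 (Gamified, non-case), c = 78 (Control, case), d = 299.
OR = (157·299)/(210·78) = 46943/16380 = 2.86587
Risk in exposed = 157/367 = 0.42779; risk in unexposed = 78/377 = 0.20690; RR = 2.06767
OR/RR = 2.86587 / 2.06767 = 1.38604
The outcome is not rare, so the OR lies further from 1 than the RR.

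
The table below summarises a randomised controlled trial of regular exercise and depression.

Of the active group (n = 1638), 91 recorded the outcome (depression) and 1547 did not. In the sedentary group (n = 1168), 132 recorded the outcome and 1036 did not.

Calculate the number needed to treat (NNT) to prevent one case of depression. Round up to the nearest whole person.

Risk in treated group = 91/1638 = 0.05556; risk in control = 132/1168 = 0.11301.
Absolute risk reduction = 0.11301 − 0.05556 = 0.05746
NNT = 1 / ARR = 1 / 0.05746 = 17.404 → round up → 18

18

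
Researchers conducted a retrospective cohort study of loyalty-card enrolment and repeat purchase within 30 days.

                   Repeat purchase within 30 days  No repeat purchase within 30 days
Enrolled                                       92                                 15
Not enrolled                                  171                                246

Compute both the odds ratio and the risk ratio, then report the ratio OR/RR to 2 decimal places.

4.21

Cells: a = 92, b = 15, c = 171, d = 246.
OR = (92·246)/(15·171) = 22632/2565 = 8.82339
Risk in exposed = 92/107 = 0.85981; risk in unexposed = 171/417 = 0.41007; RR = 2.09674
OR/RR = 8.82339 / 2.09674 = 4.20815
The outcome is not rare, so the OR lies further from 1 than the RR.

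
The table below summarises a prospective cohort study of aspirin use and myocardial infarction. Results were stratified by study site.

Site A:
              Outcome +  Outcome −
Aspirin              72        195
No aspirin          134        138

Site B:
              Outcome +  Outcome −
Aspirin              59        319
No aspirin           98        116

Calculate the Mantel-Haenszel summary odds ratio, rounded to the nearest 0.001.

OR_MH = Σ(aᵢdᵢ/nᵢ) / Σ(bᵢcᵢ/nᵢ), where nᵢ is the stratum total.
Stratum 1 (Site A): n = 539; a·d/n = 72·138/539 = 18.4341; b·c/n = 195·134/539 = 48.4787
Stratum 2 (Site B): n = 592; a·d/n = 59·116/592 = 11.5608; b·c/n = 319·98/592 = 52.8074
OR_MH = (18.4341 + 11.5608) / (48.4787 + 52.8074) = 29.9949 / 101.2861 = 0.29614

0.296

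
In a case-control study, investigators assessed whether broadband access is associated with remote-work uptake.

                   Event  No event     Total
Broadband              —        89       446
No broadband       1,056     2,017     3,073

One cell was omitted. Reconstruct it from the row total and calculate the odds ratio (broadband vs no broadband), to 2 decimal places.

The missing cell is in the exposed row: 446 − 89 = 357.
So a = 357, b = 89, c = 1056, d = 2017.
OR = (a·d)/(b·c) = (357 × 2017) / (89 × 1056) = 720069 / 93984 = 7.66161

7.66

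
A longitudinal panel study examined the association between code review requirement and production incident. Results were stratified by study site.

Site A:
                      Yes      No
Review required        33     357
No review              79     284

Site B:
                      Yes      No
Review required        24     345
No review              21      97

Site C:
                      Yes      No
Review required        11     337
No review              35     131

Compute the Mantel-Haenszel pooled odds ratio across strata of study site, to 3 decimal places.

0.266

OR_MH = Σ(aᵢdᵢ/nᵢ) / Σ(bᵢcᵢ/nᵢ), where nᵢ is the stratum total.
Stratum 1 (Site A): n = 753; a·d/n = 33·284/753 = 12.4462; b·c/n = 357·79/753 = 37.4542
Stratum 2 (Site B): n = 487; a·d/n = 24·97/487 = 4.7803; b·c/n = 345·21/487 = 14.8768
Stratum 3 (Site C): n = 514; a·d/n = 11·131/514 = 2.8035; b·c/n = 337·35/514 = 22.9475
OR_MH = (12.4462 + 4.7803 + 2.8035) / (37.4542 + 14.8768 + 22.9475) = 20.0300 / 75.2785 = 0.26608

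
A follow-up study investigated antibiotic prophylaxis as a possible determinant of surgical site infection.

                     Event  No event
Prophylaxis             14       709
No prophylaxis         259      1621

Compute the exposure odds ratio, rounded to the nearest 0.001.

Cells: a = 14, b = 709, c = 259, d = 1621.
OR = (a·d)/(b·c) = (14 × 1621) / (709 × 259) = 22694 / 183631 = 0.12358
Exposure is associated with lower odds of surgical site infection (OR = 0.12 < 1).

0.124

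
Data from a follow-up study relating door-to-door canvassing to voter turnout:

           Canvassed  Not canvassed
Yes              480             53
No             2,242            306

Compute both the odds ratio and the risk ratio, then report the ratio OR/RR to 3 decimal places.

Reading the table with exposure as columns: a = 480 (Canvassed, case), b = 2242 (Canvassed, non-case), c = 53 (Not canvassed, case), d = 306.
OR = (480·306)/(2242·53) = 146880/118826 = 1.23609
Risk in exposed = 480/2722 = 0.17634; risk in unexposed = 53/359 = 0.14763; RR = 1.19446
OR/RR = 1.23609 / 1.19446 = 1.03485
The outcome is not rare, so the OR lies further from 1 than the RR.

1.035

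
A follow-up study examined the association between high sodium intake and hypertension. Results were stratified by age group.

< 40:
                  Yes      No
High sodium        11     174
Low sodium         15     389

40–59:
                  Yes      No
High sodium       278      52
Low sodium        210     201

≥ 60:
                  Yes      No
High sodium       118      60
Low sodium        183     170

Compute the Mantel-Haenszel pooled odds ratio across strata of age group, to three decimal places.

3.023

OR_MH = Σ(aᵢdᵢ/nᵢ) / Σ(bᵢcᵢ/nᵢ), where nᵢ is the stratum total.
Stratum 1 (< 40): n = 589; a·d/n = 11·389/589 = 7.2649; b·c/n = 174·15/589 = 4.4312
Stratum 2 (40–59): n = 741; a·d/n = 278·201/741 = 75.4089; b·c/n = 52·210/741 = 14.7368
Stratum 3 (≥ 60): n = 531; a·d/n = 118·170/531 = 37.7778; b·c/n = 60·183/531 = 20.6780
OR_MH = (7.2649 + 75.4089 + 37.7778) / (4.4312 + 14.7368 + 20.6780) = 120.4515 / 39.8460 = 3.02292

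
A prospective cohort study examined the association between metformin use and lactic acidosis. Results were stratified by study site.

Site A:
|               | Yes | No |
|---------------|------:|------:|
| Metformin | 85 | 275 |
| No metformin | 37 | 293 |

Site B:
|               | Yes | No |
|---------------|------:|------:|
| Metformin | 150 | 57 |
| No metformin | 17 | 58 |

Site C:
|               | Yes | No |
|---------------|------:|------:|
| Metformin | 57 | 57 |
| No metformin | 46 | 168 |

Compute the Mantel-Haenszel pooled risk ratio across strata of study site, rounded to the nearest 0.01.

2.46

RR_MH = Σ(aᵢ·n₀ᵢ/nᵢ) / Σ(cᵢ·n₁ᵢ/nᵢ), with n₁ᵢ = aᵢ+bᵢ (exposed), n₀ᵢ = cᵢ+dᵢ (unexposed), nᵢ = n₁ᵢ+n₀ᵢ.
Stratum 1 (Site A): n₁ = 360, n₀ = 330, n = 690; a·n₀/n = 85·330/690 = 40.6522; c·n₁/n = 37·360/690 = 19.3043
Stratum 2 (Site B): n₁ = 207, n₀ = 75, n = 282; a·n₀/n = 150·75/282 = 39.8936; c·n₁/n = 17·207/282 = 12.4787
Stratum 3 (Site C): n₁ = 114, n₀ = 214, n = 328; a·n₀/n = 57·214/328 = 37.1890; c·n₁/n = 46·114/328 = 15.9878
RR_MH = (40.6522 + 39.8936 + 37.1890) / (19.3043 + 12.4787 + 15.9878) = 117.7348 / 47.7709 = 2.46457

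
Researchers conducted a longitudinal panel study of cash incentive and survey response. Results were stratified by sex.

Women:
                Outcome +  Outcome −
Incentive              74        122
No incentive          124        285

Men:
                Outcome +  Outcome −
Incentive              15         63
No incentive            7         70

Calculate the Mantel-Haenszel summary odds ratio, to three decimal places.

1.495

OR_MH = Σ(aᵢdᵢ/nᵢ) / Σ(bᵢcᵢ/nᵢ), where nᵢ is the stratum total.
Stratum 1 (Women): n = 605; a·d/n = 74·285/605 = 34.8595; b·c/n = 122·124/605 = 25.0050
Stratum 2 (Men): n = 155; a·d/n = 15·70/155 = 6.7742; b·c/n = 63·7/155 = 2.8452
OR_MH = (34.8595 + 6.7742) / (25.0050 + 2.8452) = 41.6337 / 27.8501 = 1.49492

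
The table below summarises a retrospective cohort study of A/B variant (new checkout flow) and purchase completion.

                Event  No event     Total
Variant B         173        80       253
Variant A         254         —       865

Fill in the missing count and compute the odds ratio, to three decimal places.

5.202

The missing cell is in the unexposed row: 865 − 254 = 611.
So a = 173, b = 80, c = 254, d = 611.
OR = (a·d)/(b·c) = (173 × 611) / (80 × 254) = 105703 / 20320 = 5.20192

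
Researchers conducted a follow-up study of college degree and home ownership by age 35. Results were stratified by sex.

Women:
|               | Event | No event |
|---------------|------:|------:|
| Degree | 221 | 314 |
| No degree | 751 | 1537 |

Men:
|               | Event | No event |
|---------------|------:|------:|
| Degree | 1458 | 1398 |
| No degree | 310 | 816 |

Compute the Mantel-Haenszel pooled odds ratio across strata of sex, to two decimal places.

2.18

OR_MH = Σ(aᵢdᵢ/nᵢ) / Σ(bᵢcᵢ/nᵢ), where nᵢ is the stratum total.
Stratum 1 (Women): n = 2823; a·d/n = 221·1537/2823 = 120.3248; b·c/n = 314·751/2823 = 83.5331
Stratum 2 (Men): n = 3982; a·d/n = 1458·816/3982 = 298.7765; b·c/n = 1398·310/3982 = 108.8348
OR_MH = (120.3248 + 298.7765) / (83.5331 + 108.8348) = 419.1013 / 192.3679 = 2.17865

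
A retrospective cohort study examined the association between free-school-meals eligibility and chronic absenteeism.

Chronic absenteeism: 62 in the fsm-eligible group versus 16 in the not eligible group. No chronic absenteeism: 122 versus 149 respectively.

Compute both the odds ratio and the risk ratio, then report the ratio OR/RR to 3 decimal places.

1.362

From the description: a = 62, b = 122, c = 16, d = 149.
OR = (62·149)/(122·16) = 9238/1952 = 4.73258
Risk in exposed = 62/184 = 0.33696; risk in unexposed = 16/165 = 0.09697; RR = 3.47486
OR/RR = 4.73258 / 3.47486 = 1.36195
The outcome is not rare, so the OR lies further from 1 than the RR.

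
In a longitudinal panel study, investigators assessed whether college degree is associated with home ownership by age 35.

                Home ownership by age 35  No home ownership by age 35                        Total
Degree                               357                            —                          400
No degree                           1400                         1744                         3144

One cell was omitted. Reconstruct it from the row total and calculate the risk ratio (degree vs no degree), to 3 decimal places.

2.004

The missing cell is in the exposed row: 400 − 357 = 43.
So a = 357, b = 43, c = 1400, d = 1744.
RR = [a/(a+b)] / [c/(c+d)] = (357/400) / (1400/3144) = 0.89250/0.44529 = 2.00430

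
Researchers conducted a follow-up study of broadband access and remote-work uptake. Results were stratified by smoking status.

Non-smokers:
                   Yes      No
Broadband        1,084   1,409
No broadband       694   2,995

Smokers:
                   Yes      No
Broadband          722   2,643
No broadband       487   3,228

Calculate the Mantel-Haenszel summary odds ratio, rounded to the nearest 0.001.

OR_MH = Σ(aᵢdᵢ/nᵢ) / Σ(bᵢcᵢ/nᵢ), where nᵢ is the stratum total.
Stratum 1 (Non-smokers): n = 6182; a·d/n = 1084·2995/6182 = 525.1666; b·c/n = 1409·694/6182 = 158.1763
Stratum 2 (Smokers): n = 7080; a·d/n = 722·3228/7080 = 329.1831; b·c/n = 2643·487/7080 = 181.7996
OR_MH = (525.1666 + 329.1831) / (158.1763 + 181.7996) = 854.3497 / 339.9759 = 2.51297

2.513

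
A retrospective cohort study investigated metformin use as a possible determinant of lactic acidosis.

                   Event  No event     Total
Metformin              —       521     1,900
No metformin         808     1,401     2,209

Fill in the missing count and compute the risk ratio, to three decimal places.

1.984

The missing cell is in the exposed row: 1900 − 521 = 1379.
So a = 1379, b = 521, c = 808, d = 1401.
RR = [a/(a+b)] / [c/(c+d)] = (1379/1900) / (808/2209) = 0.72579/0.36578 = 1.98424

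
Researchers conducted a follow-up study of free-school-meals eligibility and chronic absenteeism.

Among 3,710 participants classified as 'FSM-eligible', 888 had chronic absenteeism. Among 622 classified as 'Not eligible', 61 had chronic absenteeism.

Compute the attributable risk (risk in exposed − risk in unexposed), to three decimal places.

0.141

From the description: a = 888, b = 2822, c = 61, d = 561.
Risk in exposed = 888/3710 = 0.239353; risk in unexposed = 61/622 = 0.098071.
Risk difference = 0.239353 − 0.098071 = 0.141282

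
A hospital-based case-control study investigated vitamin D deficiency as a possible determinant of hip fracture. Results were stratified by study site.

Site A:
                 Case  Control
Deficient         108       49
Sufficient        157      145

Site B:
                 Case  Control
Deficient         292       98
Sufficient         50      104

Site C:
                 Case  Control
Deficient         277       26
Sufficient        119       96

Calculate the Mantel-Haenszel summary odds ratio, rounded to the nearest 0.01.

OR_MH = Σ(aᵢdᵢ/nᵢ) / Σ(bᵢcᵢ/nᵢ), where nᵢ is the stratum total.
Stratum 1 (Site A): n = 459; a·d/n = 108·145/459 = 34.1176; b·c/n = 49·157/459 = 16.7603
Stratum 2 (Site B): n = 544; a·d/n = 292·104/544 = 55.8235; b·c/n = 98·50/544 = 9.0074
Stratum 3 (Site C): n = 518; a·d/n = 277·96/518 = 51.3359; b·c/n = 26·119/518 = 5.9730
OR_MH = (34.1176 + 55.8235 + 51.3359) / (16.7603 + 9.0074 + 5.9730) = 141.2771 / 31.7407 = 4.45098

4.45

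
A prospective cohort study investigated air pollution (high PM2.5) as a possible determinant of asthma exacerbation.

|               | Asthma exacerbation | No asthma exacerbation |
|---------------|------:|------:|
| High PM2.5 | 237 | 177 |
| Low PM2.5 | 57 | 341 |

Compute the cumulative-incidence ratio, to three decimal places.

3.997

Cells: a = 237, b = 177, c = 57, d = 341.
Risk in exposed = 237/414 = 0.57246; risk in unexposed = 57/398 = 0.14322.
RR = 0.57246 / 0.14322 = 3.99720
The risk among the exposed is 4.00 times that among the unexposed.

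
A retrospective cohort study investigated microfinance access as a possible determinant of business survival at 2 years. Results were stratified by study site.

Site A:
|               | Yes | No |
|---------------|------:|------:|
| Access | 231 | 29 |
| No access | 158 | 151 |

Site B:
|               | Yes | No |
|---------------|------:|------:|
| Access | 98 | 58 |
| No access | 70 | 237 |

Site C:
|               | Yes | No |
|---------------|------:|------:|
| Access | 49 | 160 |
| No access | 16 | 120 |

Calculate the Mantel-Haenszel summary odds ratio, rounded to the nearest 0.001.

5.301

OR_MH = Σ(aᵢdᵢ/nᵢ) / Σ(bᵢcᵢ/nᵢ), where nᵢ is the stratum total.
Stratum 1 (Site A): n = 569; a·d/n = 231·151/569 = 61.3023; b·c/n = 29·158/569 = 8.0527
Stratum 2 (Site B): n = 463; a·d/n = 98·237/463 = 50.1641; b·c/n = 58·70/463 = 8.7689
Stratum 3 (Site C): n = 345; a·d/n = 49·120/345 = 17.0435; b·c/n = 160·16/345 = 7.4203
OR_MH = (61.3023 + 50.1641 + 17.0435) / (8.0527 + 8.7689 + 7.4203) = 128.5099 / 24.2419 = 5.30115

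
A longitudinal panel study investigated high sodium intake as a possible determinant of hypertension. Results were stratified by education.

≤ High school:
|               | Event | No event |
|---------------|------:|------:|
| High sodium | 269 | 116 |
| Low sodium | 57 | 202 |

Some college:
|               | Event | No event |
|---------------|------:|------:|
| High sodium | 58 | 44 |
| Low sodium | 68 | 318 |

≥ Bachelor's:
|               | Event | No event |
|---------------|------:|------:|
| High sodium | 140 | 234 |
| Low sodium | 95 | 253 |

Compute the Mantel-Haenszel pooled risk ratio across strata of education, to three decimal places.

RR_MH = Σ(aᵢ·n₀ᵢ/nᵢ) / Σ(cᵢ·n₁ᵢ/nᵢ), with n₁ᵢ = aᵢ+bᵢ (exposed), n₀ᵢ = cᵢ+dᵢ (unexposed), nᵢ = n₁ᵢ+n₀ᵢ.
Stratum 1 (≤ High school): n₁ = 385, n₀ = 259, n = 644; a·n₀/n = 269·259/644 = 108.1848; c·n₁/n = 57·385/644 = 34.0761
Stratum 2 (Some college): n₁ = 102, n₀ = 386, n = 488; a·n₀/n = 58·386/488 = 45.8770; c·n₁/n = 68·102/488 = 14.2131
Stratum 3 (≥ Bachelor's): n₁ = 374, n₀ = 348, n = 722; a·n₀/n = 140·348/722 = 67.4792; c·n₁/n = 95·374/722 = 49.2105
RR_MH = (108.1848 + 45.8770 + 67.4792) / (34.0761 + 14.2131 + 49.2105) = 221.5411 / 97.4997 = 2.27222

2.272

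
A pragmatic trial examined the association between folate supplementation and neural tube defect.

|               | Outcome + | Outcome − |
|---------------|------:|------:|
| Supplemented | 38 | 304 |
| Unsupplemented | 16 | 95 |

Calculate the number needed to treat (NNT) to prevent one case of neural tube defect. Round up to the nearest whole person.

31

Risk in treated group = 38/342 = 0.11111; risk in control = 16/111 = 0.14414.
Absolute risk reduction = 0.14414 − 0.11111 = 0.03303
NNT = 1 / ARR = 1 / 0.03303 = 30.273 → round up → 31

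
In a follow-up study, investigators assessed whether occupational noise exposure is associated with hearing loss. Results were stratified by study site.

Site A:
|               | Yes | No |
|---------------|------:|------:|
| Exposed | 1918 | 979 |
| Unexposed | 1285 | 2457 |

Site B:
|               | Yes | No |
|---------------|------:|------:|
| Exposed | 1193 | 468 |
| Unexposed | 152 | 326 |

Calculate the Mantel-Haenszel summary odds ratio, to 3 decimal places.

4.003

OR_MH = Σ(aᵢdᵢ/nᵢ) / Σ(bᵢcᵢ/nᵢ), where nᵢ is the stratum total.
Stratum 1 (Site A): n = 6639; a·d/n = 1918·2457/6639 = 709.8247; b·c/n = 979·1285/6639 = 189.4886
Stratum 2 (Site B): n = 2139; a·d/n = 1193·326/2139 = 181.8223; b·c/n = 468·152/2139 = 33.2567
OR_MH = (709.8247 + 181.8223) / (189.4886 + 33.2567) = 891.6470 / 222.7453 = 4.00299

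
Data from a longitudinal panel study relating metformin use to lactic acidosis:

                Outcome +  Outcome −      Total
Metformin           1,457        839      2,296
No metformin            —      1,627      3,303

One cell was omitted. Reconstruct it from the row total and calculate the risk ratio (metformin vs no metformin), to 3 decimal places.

1.251

The missing cell is in the unexposed row: 3303 − 1627 = 1676.
So a = 1457, b = 839, c = 1676, d = 1627.
RR = [a/(a+b)] / [c/(c+d)] = (1457/2296) / (1676/3303) = 0.63458/0.50742 = 1.25061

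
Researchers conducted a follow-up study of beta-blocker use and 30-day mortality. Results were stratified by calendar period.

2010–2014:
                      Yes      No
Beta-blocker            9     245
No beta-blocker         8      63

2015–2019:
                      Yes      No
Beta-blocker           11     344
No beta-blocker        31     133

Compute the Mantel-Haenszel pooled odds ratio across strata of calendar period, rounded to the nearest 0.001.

0.172

OR_MH = Σ(aᵢdᵢ/nᵢ) / Σ(bᵢcᵢ/nᵢ), where nᵢ is the stratum total.
Stratum 1 (2010–2014): n = 325; a·d/n = 9·63/325 = 1.7446; b·c/n = 245·8/325 = 6.0308
Stratum 2 (2015–2019): n = 519; a·d/n = 11·133/519 = 2.8189; b·c/n = 344·31/519 = 20.5472
OR_MH = (1.7446 + 2.8189) / (6.0308 + 20.5472) = 4.5635 / 26.5780 = 0.17170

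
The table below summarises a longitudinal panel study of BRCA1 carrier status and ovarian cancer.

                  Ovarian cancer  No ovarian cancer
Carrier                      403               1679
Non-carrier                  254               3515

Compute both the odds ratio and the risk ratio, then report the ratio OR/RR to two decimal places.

Cells: a = 403, b = 1679, c = 254, d = 3515.
OR = (403·3515)/(1679·254) = 1416545/426466 = 3.32159
Risk in exposed = 403/2082 = 0.19356; risk in unexposed = 254/3769 = 0.06739; RR = 2.87221
OR/RR = 3.32159 / 2.87221 = 1.15646
The outcome is not rare, so the OR lies further from 1 than the RR.

1.16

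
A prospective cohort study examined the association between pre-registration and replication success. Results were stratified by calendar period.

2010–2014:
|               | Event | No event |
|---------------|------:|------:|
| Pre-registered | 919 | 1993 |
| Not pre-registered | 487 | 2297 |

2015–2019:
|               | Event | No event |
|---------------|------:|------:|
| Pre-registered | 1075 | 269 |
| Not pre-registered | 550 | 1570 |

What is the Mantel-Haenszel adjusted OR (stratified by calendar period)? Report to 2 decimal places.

4.03

OR_MH = Σ(aᵢdᵢ/nᵢ) / Σ(bᵢcᵢ/nᵢ), where nᵢ is the stratum total.
Stratum 1 (2010–2014): n = 5696; a·d/n = 919·2297/5696 = 370.6009; b·c/n = 1993·487/5696 = 170.3987
Stratum 2 (2015–2019): n = 3464; a·d/n = 1075·1570/3464 = 487.2258; b·c/n = 269·550/3464 = 42.7107
OR_MH = (370.6009 + 487.2258) / (170.3987 + 42.7107) = 857.8267 / 213.1094 = 4.02529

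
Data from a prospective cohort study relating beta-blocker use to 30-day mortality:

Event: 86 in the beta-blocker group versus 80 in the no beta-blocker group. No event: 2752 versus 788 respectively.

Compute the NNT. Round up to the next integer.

Risk in treated group = 86/2838 = 0.03030; risk in control = 80/868 = 0.09217.
Absolute risk reduction = 0.09217 − 0.03030 = 0.06186
NNT = 1 / ARR = 1 / 0.06186 = 16.165 → round up → 17

17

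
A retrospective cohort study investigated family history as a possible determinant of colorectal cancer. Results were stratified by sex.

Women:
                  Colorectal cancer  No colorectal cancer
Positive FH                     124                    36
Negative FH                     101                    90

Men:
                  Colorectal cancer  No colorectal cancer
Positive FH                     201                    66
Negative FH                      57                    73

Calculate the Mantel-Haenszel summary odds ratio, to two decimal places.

3.47

OR_MH = Σ(aᵢdᵢ/nᵢ) / Σ(bᵢcᵢ/nᵢ), where nᵢ is the stratum total.
Stratum 1 (Women): n = 351; a·d/n = 124·90/351 = 31.7949; b·c/n = 36·101/351 = 10.3590
Stratum 2 (Men): n = 397; a·d/n = 201·73/397 = 36.9597; b·c/n = 66·57/397 = 9.4761
OR_MH = (31.7949 + 36.9597) / (10.3590 + 9.4761) = 68.7546 / 19.8350 = 3.46632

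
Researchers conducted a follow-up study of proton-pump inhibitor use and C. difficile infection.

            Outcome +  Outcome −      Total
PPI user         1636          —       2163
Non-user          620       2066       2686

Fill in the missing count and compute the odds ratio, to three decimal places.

10.345

The missing cell is in the exposed row: 2163 − 1636 = 527.
So a = 1636, b = 527, c = 620, d = 2066.
OR = (a·d)/(b·c) = (1636 × 2066) / (527 × 620) = 3379976 / 326740 = 10.34454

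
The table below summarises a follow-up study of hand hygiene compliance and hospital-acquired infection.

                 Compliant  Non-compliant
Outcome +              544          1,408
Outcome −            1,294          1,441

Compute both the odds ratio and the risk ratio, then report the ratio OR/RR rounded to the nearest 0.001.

Reading the table with exposure as columns: a = 544 (Compliant, case), b = 1294 (Compliant, non-case), c = 1408 (Non-compliant, case), d = 1441.
OR = (544·1441)/(1294·1408) = 783904/1821952 = 0.43026
Risk in exposed = 544/1838 = 0.29597; risk in unexposed = 1408/2849 = 0.49421; RR = 0.59888
OR/RR = 0.43026 / 0.59888 = 0.71843
The outcome is not rare, so the OR lies further from 1 than the RR.

0.718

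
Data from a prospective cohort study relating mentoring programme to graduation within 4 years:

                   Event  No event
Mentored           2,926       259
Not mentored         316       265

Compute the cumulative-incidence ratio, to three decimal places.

Cells: a = 2926, b = 259, c = 316, d = 265.
Risk in exposed = 2926/3185 = 0.91868; risk in unexposed = 316/581 = 0.54389.
RR = 0.91868 / 0.54389 = 1.68909
The risk among the exposed is 1.69 times that among the unexposed.

1.689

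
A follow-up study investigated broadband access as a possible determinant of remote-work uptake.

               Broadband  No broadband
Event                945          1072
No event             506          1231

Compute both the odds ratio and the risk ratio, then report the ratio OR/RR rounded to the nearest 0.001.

Reading the table with exposure as columns: a = 945 (Broadband, case), b = 506 (Broadband, non-case), c = 1072 (No broadband, case), d = 1231.
OR = (945·1231)/(506·1072) = 1163295/542432 = 2.14459
Risk in exposed = 945/1451 = 0.65127; risk in unexposed = 1072/2303 = 0.46548; RR = 1.39915
OR/RR = 2.14459 / 1.39915 = 1.53278
The outcome is not rare, so the OR lies further from 1 than the RR.

1.533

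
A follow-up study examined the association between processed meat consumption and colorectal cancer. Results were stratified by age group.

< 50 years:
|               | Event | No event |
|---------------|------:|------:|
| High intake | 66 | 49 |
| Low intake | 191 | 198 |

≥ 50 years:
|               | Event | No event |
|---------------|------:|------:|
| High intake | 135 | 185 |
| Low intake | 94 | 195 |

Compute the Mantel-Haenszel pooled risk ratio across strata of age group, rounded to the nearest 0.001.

1.237

RR_MH = Σ(aᵢ·n₀ᵢ/nᵢ) / Σ(cᵢ·n₁ᵢ/nᵢ), with n₁ᵢ = aᵢ+bᵢ (exposed), n₀ᵢ = cᵢ+dᵢ (unexposed), nᵢ = n₁ᵢ+n₀ᵢ.
Stratum 1 (< 50 years): n₁ = 115, n₀ = 389, n = 504; a·n₀/n = 66·389/504 = 50.9405; c·n₁/n = 191·115/504 = 43.5813
Stratum 2 (≥ 50 years): n₁ = 320, n₀ = 289, n = 609; a·n₀/n = 135·289/609 = 64.0640; c·n₁/n = 94·320/609 = 49.3924
RR_MH = (50.9405 + 64.0640) / (43.5813 + 49.3924) = 115.0045 / 92.9738 = 1.23696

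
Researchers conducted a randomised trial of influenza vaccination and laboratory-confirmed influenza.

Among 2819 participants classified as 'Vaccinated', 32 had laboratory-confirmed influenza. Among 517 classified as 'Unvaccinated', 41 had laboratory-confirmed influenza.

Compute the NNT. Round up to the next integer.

15

Risk in treated group = 32/2819 = 0.01135; risk in control = 41/517 = 0.07930.
Absolute risk reduction = 0.07930 − 0.01135 = 0.06795
NNT = 1 / ARR = 1 / 0.06795 = 14.716 → round up → 15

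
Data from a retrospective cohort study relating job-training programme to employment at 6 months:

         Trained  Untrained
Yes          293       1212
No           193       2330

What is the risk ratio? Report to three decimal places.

Reading the table with exposure as columns: a = 293 (Trained, case), b = 193 (Trained, non-case), c = 1212 (Untrained, case), d = 2330.
Risk in exposed = 293/486 = 0.60288; risk in unexposed = 1212/3542 = 0.34218.
RR = 0.60288 / 0.34218 = 1.76188
The risk among the exposed is 1.76 times that among the unexposed.

1.762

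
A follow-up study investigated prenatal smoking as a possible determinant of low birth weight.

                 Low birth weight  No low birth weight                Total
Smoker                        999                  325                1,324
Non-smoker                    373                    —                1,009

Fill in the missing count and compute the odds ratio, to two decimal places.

5.24

The missing cell is in the unexposed row: 1009 − 373 = 636.
So a = 999, b = 325, c = 373, d = 636.
OR = (a·d)/(b·c) = (999 × 636) / (325 × 373) = 635364 / 121225 = 5.24120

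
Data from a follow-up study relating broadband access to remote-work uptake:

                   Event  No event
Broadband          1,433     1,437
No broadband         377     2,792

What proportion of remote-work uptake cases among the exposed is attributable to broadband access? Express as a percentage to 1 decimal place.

76.2

Cells: a = 1433, b = 1437, c = 377, d = 2792.
Risk in exposed = 1433/2870 = 0.49930; risk in unexposed = 377/3169 = 0.11896.
RR = 0.49930/0.11896 = 4.19706
AR% = (RR − 1)/RR × 100 = (4.19706 − 1)/4.19706 × 100 = 76.1738%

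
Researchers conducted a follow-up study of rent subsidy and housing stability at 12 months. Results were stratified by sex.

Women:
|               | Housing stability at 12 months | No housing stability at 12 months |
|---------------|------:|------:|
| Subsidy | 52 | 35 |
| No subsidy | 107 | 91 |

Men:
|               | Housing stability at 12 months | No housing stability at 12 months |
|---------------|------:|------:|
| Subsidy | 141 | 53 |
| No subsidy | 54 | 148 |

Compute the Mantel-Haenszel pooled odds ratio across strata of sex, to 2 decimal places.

OR_MH = Σ(aᵢdᵢ/nᵢ) / Σ(bᵢcᵢ/nᵢ), where nᵢ is the stratum total.
Stratum 1 (Women): n = 285; a·d/n = 52·91/285 = 16.6035; b·c/n = 35·107/285 = 13.1404
Stratum 2 (Men): n = 396; a·d/n = 141·148/396 = 52.6970; b·c/n = 53·54/396 = 7.2273
OR_MH = (16.6035 + 52.6970) / (13.1404 + 7.2273) = 69.3005 / 20.3676 = 3.40248

3.40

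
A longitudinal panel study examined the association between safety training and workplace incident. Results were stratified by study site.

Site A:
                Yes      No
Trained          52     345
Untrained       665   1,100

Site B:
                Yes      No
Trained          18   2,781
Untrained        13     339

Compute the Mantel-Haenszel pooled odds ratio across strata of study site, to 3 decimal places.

OR_MH = Σ(aᵢdᵢ/nᵢ) / Σ(bᵢcᵢ/nᵢ), where nᵢ is the stratum total.
Stratum 1 (Site A): n = 2162; a·d/n = 52·1100/2162 = 26.4570; b·c/n = 345·665/2162 = 106.1170
Stratum 2 (Site B): n = 3151; a·d/n = 18·339/3151 = 1.9365; b·c/n = 2781·13/3151 = 11.4735
OR_MH = (26.4570 + 1.9365) / (106.1170 + 11.4735) = 28.3935 / 117.5905 = 0.24146

0.241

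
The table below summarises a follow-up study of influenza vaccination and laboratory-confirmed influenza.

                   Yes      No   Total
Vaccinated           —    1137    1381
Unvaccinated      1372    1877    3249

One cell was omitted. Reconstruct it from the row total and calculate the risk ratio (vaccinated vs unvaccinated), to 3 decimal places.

The missing cell is in the exposed row: 1381 − 1137 = 244.
So a = 244, b = 1137, c = 1372, d = 1877.
RR = [a/(a+b)] / [c/(c+d)] = (244/1381) / (1372/3249) = 0.17668/0.42228 = 0.41840

0.418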